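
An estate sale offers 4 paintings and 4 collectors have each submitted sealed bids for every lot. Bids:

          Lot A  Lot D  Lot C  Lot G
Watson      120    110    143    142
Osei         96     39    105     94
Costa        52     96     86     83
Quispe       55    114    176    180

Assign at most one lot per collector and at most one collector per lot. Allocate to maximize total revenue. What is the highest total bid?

Maximum total: $515

Optimal: Watson→Lot C ($143), Osei→Lot A ($96), Costa→Lot D ($96), Quispe→Lot G ($180) — total 143+96+96+180 = $515.
Next-best assignment: Watson→Lot G, Osei→Lot A, Costa→Lot D, Quispe→Lot C = $510.
Swapping Watson↔Quispe (Watson→Lot G $142, Quispe→Lot C $176) loses 5.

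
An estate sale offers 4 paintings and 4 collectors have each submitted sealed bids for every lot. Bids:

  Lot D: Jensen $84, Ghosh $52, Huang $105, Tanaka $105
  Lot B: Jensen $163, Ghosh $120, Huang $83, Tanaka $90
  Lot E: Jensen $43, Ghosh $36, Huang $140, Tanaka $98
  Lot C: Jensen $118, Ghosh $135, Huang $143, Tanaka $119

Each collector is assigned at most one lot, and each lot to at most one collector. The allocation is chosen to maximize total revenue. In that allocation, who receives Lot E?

Huang receives Lot E.

Optimal: Jensen→Lot B ($163), Ghosh→Lot C ($135), Huang→Lot E ($140), Tanaka→Lot D ($105) — total 163+135+140+105 = $543.
Max-entry greedy (repeatedly take the single best remaining cell) gives $447, worse by 96.
Next-best assignment: Jensen→Lot B, Ghosh→Lot C, Huang→Lot D, Tanaka→Lot E = $501.
Swapping Ghosh↔Huang (Ghosh→Lot E $36, Huang→Lot C $143) loses 96.
Huang's own top lot is Lot C ($143), but forcing Huang→Lot C and reassigning the rest optimally gives only $456 — worse by 87.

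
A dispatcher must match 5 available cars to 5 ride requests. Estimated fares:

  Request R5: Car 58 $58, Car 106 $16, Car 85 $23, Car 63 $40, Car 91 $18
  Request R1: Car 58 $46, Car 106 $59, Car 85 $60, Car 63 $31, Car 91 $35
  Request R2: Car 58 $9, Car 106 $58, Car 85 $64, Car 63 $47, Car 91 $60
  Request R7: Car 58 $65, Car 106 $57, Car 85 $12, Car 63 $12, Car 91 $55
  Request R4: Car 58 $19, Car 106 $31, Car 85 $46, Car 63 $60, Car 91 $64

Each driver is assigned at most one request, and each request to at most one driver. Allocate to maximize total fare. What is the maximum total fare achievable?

Optimal: Car 58→Request R5 ($58), Car 106→Request R1 ($59), Car 85→Request R2 ($64), Car 63→Request R4 ($60), Car 91→Request R7 ($55) — total 58+59+64+60+55 = $296.
Max-entry greedy (repeatedly take the single best remaining cell) gives $292, worse by 4.
Swapping Car 91↔Car 85 (Car 91→Request R2 $60, Car 85→Request R7 $12) loses 47.

Max total: $296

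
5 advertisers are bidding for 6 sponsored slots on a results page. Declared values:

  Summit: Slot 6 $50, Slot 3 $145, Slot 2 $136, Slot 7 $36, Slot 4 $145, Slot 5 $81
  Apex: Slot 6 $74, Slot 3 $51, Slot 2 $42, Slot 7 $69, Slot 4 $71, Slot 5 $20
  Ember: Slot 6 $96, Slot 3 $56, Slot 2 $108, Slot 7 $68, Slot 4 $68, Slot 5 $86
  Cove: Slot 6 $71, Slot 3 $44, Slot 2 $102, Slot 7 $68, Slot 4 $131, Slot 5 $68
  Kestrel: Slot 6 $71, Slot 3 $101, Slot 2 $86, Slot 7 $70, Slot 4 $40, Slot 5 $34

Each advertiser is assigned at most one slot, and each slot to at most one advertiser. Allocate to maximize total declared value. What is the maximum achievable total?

Optimal: Summit→Slot 2 ($136), Apex→Slot 7 ($69), Ember→Slot 6 ($96), Cove→Slot 4 ($131), Kestrel→Slot 3 ($101) — total 136+69+96+131+101 = $533.
Column-greedy (each slot in turn goes to its best remaining advertiser) gives $484, worse by 49.

Maximum total: $533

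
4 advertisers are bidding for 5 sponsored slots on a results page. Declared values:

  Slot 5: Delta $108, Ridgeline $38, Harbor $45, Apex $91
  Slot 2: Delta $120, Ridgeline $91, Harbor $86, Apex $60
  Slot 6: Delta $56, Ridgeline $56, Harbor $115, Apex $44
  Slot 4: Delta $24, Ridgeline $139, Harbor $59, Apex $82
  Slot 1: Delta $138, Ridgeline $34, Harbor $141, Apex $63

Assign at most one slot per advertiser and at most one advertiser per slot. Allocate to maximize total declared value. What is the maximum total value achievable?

Maximum total: $491

This is a one-to-one assignment (maximum-weight bipartite matching).
Optimal: Delta→Slot 2 ($120), Ridgeline→Slot 4 ($139), Harbor→Slot 1 ($141), Apex→Slot 5 ($91) — total 120+139+141+91 = $491.
Row-greedy (each advertiser in turn takes its best remaining slot) gives $483, worse by 8.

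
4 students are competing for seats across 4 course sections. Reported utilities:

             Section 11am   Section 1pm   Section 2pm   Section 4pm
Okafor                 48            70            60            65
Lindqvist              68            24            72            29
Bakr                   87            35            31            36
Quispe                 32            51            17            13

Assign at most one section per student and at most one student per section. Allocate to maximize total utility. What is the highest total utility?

Maximum total: 275 points

Optimal: Okafor→Section 4pm (65 points), Lindqvist→Section 2pm (72 points), Bakr→Section 11am (87 points), Quispe→Section 1pm (51 points) — total 65+72+87+51 = 275 points.
Next-best assignment: Okafor→Section 1pm, Lindqvist→Section 2pm, Bakr→Section 11am, Quispe→Section 4pm = 242 points.
Swapping Quispe↔Okafor (Quispe→Section 4pm 13 points, Okafor→Section 1pm 70 points) loses 33.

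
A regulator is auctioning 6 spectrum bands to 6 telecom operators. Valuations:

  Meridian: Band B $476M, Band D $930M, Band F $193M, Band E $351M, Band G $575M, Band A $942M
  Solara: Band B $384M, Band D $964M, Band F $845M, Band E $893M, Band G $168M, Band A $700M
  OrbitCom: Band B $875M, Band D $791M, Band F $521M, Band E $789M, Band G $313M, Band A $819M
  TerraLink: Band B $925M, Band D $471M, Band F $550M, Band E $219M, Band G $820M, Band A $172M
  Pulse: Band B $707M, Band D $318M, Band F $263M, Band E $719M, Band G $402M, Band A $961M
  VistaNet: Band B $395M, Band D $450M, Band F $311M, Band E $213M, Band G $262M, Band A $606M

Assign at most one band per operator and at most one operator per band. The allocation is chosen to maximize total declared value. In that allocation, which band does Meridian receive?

Meridian receives Band D.

This is the linear assignment problem.
Optimal: Meridian→Band D ($930M), Solara→Band F ($845M), OrbitCom→Band B ($875M), TerraLink→Band G ($820M), Pulse→Band E ($719M), VistaNet→Band A ($606M) — total 930+845+875+820+719+606 = $4795M.
Row-greedy (each operator in turn takes its best remaining band) gives $4631M, worse by 164.
Next-best assignment: Meridian→Band D, Solara→Band E, OrbitCom→Band B, TerraLink→Band G, Pulse→Band A, VistaNet→Band F = $4790M.
Every other assignment is strictly worse.
Meridian's own top band is Band A ($942M), but forcing Meridian→Band A and reassigning the rest optimally gives only $4651M — worse by 144.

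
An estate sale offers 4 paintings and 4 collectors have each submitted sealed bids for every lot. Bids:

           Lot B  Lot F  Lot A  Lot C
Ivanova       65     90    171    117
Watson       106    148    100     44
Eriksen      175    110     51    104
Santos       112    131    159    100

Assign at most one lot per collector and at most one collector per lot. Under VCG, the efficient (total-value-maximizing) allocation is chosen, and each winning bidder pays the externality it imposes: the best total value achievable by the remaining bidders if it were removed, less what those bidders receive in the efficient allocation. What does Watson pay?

Efficient allocation: Ivanova→Lot C ($117), Watson→Lot F ($148), Eriksen→Lot B ($175), Santos→Lot A ($159); total welfare W = $599.
Watson receives Lot F at value $148, so the others get W − 148 = $451.
Without Watson: best allocation of the remaining 3 bidders over all 4 lots is Ivanova→Lot A ($171), Eriksen→Lot B ($175), Santos→Lot F ($131), total $477.
VCG payment = (others' best without Watson) − (others' welfare with Watson) = 477 − 451 = $26.

Watson pays $26.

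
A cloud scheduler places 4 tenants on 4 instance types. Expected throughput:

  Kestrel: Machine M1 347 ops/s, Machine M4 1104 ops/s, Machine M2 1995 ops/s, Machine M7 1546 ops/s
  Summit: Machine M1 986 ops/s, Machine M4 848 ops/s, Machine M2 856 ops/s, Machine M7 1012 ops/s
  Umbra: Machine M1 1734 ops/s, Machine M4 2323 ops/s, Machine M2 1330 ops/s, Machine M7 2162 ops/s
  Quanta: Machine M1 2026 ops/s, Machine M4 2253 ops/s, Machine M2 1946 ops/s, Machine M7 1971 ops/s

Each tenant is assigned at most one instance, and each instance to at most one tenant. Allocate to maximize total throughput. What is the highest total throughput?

Optimal: Kestrel→Machine M2 (1995 ops/s), Summit→Machine M1 (986 ops/s), Umbra→Machine M7 (2162 ops/s), Quanta→Machine M4 (2253 ops/s) — total 1995+986+2162+2253 = 7396 ops/s.
Column-greedy (each instance in turn goes to its best remaining tenant) gives 7356 ops/s, worse by 40.
Next-best assignment: Kestrel→Machine M2, Summit→Machine M7, Umbra→Machine M4, Quanta→Machine M1 = 7356 ops/s.
Swapping Umbra↔Kestrel (Umbra→Machine M2 1330 ops/s, Kestrel→Machine M7 1546 ops/s) loses 1281.
No other one-to-one assignment exceeds 7396 ops/s.

Maximum total: 7396 ops/s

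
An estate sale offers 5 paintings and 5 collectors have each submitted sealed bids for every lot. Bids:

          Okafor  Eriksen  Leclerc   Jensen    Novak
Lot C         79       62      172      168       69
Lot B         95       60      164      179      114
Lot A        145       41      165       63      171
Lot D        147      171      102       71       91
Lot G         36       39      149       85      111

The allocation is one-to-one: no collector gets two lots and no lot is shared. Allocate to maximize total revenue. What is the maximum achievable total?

Maximum total: $778

Optimal: Okafor→Lot A ($145), Eriksen→Lot D ($171), Leclerc→Lot C ($172), Jensen→Lot B ($179), Novak→Lot G ($111) — total 145+171+172+179+111 = $778.
Row-greedy (each collector in turn takes its best remaining lot) gives $664, worse by 114.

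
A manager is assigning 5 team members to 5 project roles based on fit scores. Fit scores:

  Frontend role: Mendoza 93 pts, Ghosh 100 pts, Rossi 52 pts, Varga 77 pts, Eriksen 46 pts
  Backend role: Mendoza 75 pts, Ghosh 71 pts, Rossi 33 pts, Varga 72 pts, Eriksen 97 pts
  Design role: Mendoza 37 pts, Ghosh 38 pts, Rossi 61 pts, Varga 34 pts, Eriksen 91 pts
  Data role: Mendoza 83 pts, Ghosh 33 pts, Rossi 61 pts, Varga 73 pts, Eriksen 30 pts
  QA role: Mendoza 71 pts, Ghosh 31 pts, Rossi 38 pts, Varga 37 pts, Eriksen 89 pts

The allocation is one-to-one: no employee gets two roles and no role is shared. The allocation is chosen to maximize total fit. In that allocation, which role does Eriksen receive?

Eriksen receives QA role.

Optimal: Mendoza→Data role (83 pts), Ghosh→Frontend role (100 pts), Rossi→Design role (61 pts), Varga→Backend role (72 pts), Eriksen→QA role (89 pts) — total 83+100+61+72+89 = 405 pts.
Column-greedy (each role in turn goes to its best remaining employee) gives 378 pts, worse by 27.
Checked against all permutations: 405 pts is optimal.
Eriksen's own top role is Backend role (97 pts), but forcing Eriksen→Backend role and reassigning the rest optimally gives only 402 pts — worse by 3.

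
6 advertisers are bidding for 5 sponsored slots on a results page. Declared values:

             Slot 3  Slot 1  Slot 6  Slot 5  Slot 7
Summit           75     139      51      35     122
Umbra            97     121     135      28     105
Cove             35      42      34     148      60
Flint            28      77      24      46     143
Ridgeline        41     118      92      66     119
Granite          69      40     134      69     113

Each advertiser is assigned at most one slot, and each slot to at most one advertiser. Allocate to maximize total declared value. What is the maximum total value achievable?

Optimal: Umbra→Slot 3 ($97), Summit→Slot 1 ($139), Granite→Slot 6 ($134), Cove→Slot 5 ($148), Flint→Slot 7 ($143) — total 97+139+134+148+143 = $661.
Checked against all permutations: $661 is optimal.

Maximum total: $661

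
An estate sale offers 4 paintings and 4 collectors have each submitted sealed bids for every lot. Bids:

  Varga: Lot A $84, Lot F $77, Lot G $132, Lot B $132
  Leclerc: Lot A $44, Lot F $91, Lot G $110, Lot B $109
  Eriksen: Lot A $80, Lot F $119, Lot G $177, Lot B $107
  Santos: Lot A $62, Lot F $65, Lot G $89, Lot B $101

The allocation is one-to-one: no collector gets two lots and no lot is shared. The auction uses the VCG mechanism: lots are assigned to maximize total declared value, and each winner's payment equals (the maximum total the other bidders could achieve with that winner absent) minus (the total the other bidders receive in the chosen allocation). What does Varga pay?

Varga pays $39.

Efficient allocation: Varga→Lot B ($132), Leclerc→Lot F ($91), Eriksen→Lot G ($177), Santos→Lot A ($62); total welfare W = $462.
Varga receives Lot B at value $132, so the others get W − 132 = $330.
Without Varga: best allocation of the remaining 3 bidders over all 4 lots is Leclerc→Lot F ($91), Eriksen→Lot G ($177), Santos→Lot B ($101), total $369.
VCG payment = (others' best without Varga) − (others' welfare with Varga) = 369 − 330 = $39.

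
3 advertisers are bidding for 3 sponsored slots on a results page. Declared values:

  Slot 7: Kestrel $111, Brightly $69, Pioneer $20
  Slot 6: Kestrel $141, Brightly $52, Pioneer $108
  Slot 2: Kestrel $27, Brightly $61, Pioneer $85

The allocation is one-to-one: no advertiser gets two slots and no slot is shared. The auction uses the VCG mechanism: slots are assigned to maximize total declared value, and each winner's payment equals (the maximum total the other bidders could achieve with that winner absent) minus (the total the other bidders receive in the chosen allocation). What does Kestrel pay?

Efficient allocation: Kestrel→Slot 6 ($141), Brightly→Slot 7 ($69), Pioneer→Slot 2 ($85); total welfare W = $295.
Kestrel receives Slot 6 at value $141, so the others get W − 141 = $154.
Without Kestrel: best allocation of the remaining 2 bidders over all 3 slots is Brightly→Slot 7 ($69), Pioneer→Slot 6 ($108), total $177.
VCG payment = (others' best without Kestrel) − (others' welfare with Kestrel) = 177 − 154 = $23.

Kestrel pays $23.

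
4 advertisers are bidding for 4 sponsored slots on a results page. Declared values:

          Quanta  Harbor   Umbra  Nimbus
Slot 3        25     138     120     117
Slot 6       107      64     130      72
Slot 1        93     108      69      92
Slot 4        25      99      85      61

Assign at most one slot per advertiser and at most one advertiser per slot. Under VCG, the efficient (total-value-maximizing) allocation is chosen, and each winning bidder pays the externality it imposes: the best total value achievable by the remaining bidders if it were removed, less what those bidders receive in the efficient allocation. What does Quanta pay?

Quanta pays $14.

Efficient allocation: Quanta→Slot 1 ($93), Harbor→Slot 4 ($99), Umbra→Slot 6 ($130), Nimbus→Slot 3 ($117); total welfare W = $439.
Quanta receives Slot 1 at value $93, so the others get W − 93 = $346.
Without Quanta: best allocation of the remaining 3 bidders over all 4 slots is Harbor→Slot 3 ($138), Umbra→Slot 6 ($130), Nimbus→Slot 1 ($92), total $360.
VCG payment = (others' best without Quanta) − (others' welfare with Quanta) = 360 − 346 = $14.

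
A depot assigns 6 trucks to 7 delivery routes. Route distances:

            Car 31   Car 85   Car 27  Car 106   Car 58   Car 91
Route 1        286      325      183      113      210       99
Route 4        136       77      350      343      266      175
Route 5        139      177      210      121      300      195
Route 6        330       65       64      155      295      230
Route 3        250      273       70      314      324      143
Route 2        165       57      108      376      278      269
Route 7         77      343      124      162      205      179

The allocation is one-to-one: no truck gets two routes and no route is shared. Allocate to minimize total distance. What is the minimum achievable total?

Min total: 672 km

Optimal: Car 31→Route 7 (77 km), Car 85→Route 2 (57 km), Car 27→Route 6 (64 km), Car 106→Route 5 (121 km), Car 58→Route 1 (210 km), Car 91→Route 3 (143 km) — total 77+57+64+121+210+143 = 672 km.
Row-greedy (each truck in turn takes its cheapest remaining route) gives 720 km, worse by 48.
Next-best assignment: Car 31→Route 4, Car 85→Route 2, Car 27→Route 6, Car 106→Route 5, Car 58→Route 7, Car 91→Route 1 = 682 km.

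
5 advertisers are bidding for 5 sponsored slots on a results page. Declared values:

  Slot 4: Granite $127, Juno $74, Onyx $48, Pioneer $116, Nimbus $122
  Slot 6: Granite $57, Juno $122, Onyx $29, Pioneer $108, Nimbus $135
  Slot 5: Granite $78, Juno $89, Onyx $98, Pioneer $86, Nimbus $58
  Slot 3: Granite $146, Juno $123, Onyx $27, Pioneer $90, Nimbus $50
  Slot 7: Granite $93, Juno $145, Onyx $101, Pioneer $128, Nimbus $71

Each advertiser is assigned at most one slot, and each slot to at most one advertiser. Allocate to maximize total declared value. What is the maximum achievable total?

Max total: $640

Optimal: Granite→Slot 3 ($146), Juno→Slot 7 ($145), Onyx→Slot 5 ($98), Pioneer→Slot 4 ($116), Nimbus→Slot 6 ($135) — total 146+145+98+116+135 = $640.
Column-greedy (each slot in turn goes to its best remaining advertiser) gives $611, worse by 29.
Swapping Granite↔Nimbus (Granite→Slot 6 $57, Nimbus→Slot 3 $50) loses 174.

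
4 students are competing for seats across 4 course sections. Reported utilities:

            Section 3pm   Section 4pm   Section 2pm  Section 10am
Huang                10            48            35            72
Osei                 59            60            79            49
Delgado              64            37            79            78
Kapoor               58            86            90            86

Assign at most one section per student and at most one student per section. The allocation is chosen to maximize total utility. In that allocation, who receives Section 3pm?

This is the linear assignment problem.
Optimal: Huang→Section 10am (72 points), Osei→Section 2pm (79 points), Delgado→Section 3pm (64 points), Kapoor→Section 4pm (86 points) — total 72+79+64+86 = 301 points.
Max-entry greedy (repeatedly take the single best remaining cell) gives 238 points, worse by 63.
Swapping Delgado↔Huang (Delgado→Section 10am 78 points, Huang→Section 3pm 10 points) loses 48.
No other one-to-one assignment exceeds 301 points.
Delgado's own top section is Section 2pm (79 points), but forcing Delgado→Section 2pm and reassigning the rest optimally gives only 296 points — worse by 5.

Delgado receives Section 3pm.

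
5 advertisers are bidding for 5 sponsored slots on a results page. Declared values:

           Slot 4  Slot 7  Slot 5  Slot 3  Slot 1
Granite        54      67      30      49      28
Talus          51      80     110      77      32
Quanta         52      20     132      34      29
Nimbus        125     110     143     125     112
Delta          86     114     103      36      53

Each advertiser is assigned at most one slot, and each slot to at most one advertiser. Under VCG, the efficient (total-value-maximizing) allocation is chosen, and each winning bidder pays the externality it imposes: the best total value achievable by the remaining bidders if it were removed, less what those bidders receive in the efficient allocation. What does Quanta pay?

Quanta pays $46.

Efficient allocation: Granite→Slot 4 ($54), Talus→Slot 3 ($77), Quanta→Slot 5 ($132), Nimbus→Slot 1 ($112), Delta→Slot 7 ($114); total welfare W = $489.
Quanta receives Slot 5 at value $132, so the others get W − 132 = $357.
Without Quanta: best allocation of the remaining 4 bidders over all 5 slots is Granite→Slot 4 ($54), Talus→Slot 5 ($110), Nimbus→Slot 3 ($125), Delta→Slot 7 ($114), total $403.
VCG payment = (others' best without Quanta) − (others' welfare with Quanta) = 403 − 357 = $46.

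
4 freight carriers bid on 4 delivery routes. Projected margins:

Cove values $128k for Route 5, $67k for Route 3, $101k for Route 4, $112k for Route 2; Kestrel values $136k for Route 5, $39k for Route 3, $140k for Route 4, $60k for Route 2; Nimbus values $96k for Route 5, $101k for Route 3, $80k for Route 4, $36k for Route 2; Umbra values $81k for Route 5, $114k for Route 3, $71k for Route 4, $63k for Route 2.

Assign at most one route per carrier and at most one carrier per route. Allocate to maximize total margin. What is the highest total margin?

Max total: $462k

Optimal: Cove→Route 2 ($112k), Kestrel→Route 4 ($140k), Nimbus→Route 5 ($96k), Umbra→Route 3 ($114k) — total 112+140+96+114 = $462k.
Swapping Kestrel↔Nimbus (Kestrel→Route 5 $136k, Nimbus→Route 4 $80k) loses 20.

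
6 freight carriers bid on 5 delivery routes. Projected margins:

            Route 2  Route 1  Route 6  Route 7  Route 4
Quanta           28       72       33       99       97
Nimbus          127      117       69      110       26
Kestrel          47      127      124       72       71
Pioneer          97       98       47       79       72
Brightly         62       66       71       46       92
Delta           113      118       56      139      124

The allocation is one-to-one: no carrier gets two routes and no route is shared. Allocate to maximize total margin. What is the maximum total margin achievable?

This is a one-to-one assignment (maximum-weight bipartite matching).
Optimal: Nimbus→Route 2 ($127k), Pioneer→Route 1 ($98k), Kestrel→Route 6 ($124k), Delta→Route 7 ($139k), Quanta→Route 4 ($97k) — total 127+98+124+139+97 = $585k.
Column-greedy (each route in turn goes to its best remaining carrier) gives $561k, worse by 24.
Every other assignment is strictly worse.

Max total: $585k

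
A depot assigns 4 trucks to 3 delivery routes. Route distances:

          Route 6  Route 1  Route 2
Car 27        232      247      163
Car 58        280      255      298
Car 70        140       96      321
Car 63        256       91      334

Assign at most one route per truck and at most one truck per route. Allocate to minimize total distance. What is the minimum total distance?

Minimum total: 394 km

Optimal: Car 70→Route 6 (140 km), Car 63→Route 1 (91 km), Car 27→Route 2 (163 km) — total 140+91+163 = 394 km.
Row-greedy (each truck in turn takes its cheapest remaining route) gives 558 km, worse by 164.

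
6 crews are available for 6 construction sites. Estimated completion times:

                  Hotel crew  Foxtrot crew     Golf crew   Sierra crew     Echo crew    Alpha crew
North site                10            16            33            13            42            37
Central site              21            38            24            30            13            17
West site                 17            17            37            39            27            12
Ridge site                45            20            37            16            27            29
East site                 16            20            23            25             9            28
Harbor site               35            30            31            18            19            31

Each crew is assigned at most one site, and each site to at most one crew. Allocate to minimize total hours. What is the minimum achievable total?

Min total: 93 hours

This is a one-to-one assignment (minimum-cost bipartite matching).
Optimal: Hotel crew→North site (10 hours), Foxtrot crew→Ridge site (20 hours), Golf crew→Central site (24 hours), Sierra crew→Harbor site (18 hours), Echo crew→East site (9 hours), Alpha crew→West site (12 hours) — total 10+20+24+18+9+12 = 93 hours.
Min-entry greedy (repeatedly take the single cheapest remaining cell) gives 101 hours, worse by 8.
Next-best assignment: Hotel crew→North site, Foxtrot crew→Ridge site, Golf crew→East site, Sierra crew→Harbor site, Echo crew→Central site, Alpha crew→West site = 96 hours.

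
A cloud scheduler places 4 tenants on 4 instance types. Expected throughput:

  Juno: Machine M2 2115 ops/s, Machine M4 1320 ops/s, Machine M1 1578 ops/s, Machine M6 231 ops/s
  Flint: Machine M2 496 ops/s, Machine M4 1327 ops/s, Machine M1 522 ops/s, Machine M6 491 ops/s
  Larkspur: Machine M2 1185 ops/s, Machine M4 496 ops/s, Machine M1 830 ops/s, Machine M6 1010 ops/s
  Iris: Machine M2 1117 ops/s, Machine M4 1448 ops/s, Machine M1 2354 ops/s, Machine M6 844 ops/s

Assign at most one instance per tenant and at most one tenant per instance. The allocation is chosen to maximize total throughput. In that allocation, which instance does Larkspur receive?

This is a one-to-one assignment (maximum-weight bipartite matching).
Optimal: Juno→Machine M2 (2115 ops/s), Flint→Machine M4 (1327 ops/s), Larkspur→Machine M6 (1010 ops/s), Iris→Machine M1 (2354 ops/s) — total 2115+1327+1010+2354 = 6806 ops/s.
No other one-to-one assignment exceeds 6806 ops/s.
Larkspur's own top instance is Machine M2 (1185 ops/s), but forcing Larkspur→Machine M2 and reassigning the rest optimally gives only 5350 ops/s — worse by 1456.

Larkspur receives Machine M6.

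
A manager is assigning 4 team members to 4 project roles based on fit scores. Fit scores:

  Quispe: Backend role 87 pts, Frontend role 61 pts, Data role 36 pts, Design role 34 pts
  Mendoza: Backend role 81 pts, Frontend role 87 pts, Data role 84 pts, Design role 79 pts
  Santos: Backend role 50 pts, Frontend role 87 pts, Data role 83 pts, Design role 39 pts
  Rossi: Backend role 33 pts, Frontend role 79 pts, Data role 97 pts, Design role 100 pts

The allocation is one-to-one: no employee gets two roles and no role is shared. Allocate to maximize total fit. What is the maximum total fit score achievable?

Maximum total: 358 pts

Optimal: Quispe→Backend role (87 pts), Mendoza→Data role (84 pts), Santos→Frontend role (87 pts), Rossi→Design role (100 pts) — total 87+84+87+100 = 358 pts.
Column-greedy (each role in turn goes to its best remaining employee) gives 310 pts, worse by 48.
Swapping Rossi↔Mendoza (Rossi→Data role 97 pts, Mendoza→Design role 79 pts) loses 8.
Every other assignment is strictly worse.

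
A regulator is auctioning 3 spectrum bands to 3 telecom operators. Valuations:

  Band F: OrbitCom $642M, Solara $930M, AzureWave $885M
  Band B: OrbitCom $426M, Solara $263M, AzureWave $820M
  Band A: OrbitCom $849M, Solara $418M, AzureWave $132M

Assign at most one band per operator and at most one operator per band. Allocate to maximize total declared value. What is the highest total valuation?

This is the linear assignment problem.
Optimal: OrbitCom→Band A ($849M), Solara→Band F ($930M), AzureWave→Band B ($820M) — total 849+930+820 = $2599M.

Maximum total: $2599M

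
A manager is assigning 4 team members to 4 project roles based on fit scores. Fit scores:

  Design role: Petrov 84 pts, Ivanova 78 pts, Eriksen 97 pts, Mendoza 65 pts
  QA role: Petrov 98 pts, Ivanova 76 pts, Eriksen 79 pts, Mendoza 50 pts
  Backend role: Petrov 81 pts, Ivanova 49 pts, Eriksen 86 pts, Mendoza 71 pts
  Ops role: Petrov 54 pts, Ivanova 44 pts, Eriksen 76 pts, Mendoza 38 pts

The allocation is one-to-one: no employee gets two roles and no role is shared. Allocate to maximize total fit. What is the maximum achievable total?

Maximum total: 323 pts

Optimal: Petrov→QA role (98 pts), Ivanova→Design role (78 pts), Eriksen→Ops role (76 pts), Mendoza→Backend role (71 pts) — total 98+78+76+71 = 323 pts.
Max-entry greedy (repeatedly take the single best remaining cell) gives 310 pts, worse by 13.
Swapping Eriksen↔Ivanova (Eriksen→Design role 97 pts, Ivanova→Ops role 44 pts) loses 13.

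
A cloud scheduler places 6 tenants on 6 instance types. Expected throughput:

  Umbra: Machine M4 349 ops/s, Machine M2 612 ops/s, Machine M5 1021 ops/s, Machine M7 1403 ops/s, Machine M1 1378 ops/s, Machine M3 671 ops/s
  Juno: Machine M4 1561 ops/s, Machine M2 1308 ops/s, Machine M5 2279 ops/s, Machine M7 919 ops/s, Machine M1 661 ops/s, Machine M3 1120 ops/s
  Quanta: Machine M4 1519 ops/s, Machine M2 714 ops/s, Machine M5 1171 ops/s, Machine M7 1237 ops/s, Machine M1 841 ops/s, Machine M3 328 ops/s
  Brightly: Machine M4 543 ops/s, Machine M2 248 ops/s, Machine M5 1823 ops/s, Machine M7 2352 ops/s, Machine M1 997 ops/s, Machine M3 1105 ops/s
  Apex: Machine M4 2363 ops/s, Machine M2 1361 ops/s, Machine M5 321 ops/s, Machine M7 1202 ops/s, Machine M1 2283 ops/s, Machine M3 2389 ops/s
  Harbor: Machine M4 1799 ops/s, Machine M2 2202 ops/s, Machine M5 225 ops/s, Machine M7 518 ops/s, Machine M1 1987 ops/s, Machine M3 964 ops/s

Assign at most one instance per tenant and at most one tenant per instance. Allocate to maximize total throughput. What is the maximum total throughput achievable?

Maximum total: 12119 ops/s

Optimal: Umbra→Machine M1 (1378 ops/s), Juno→Machine M5 (2279 ops/s), Quanta→Machine M4 (1519 ops/s), Brightly→Machine M7 (2352 ops/s), Apex→Machine M3 (2389 ops/s), Harbor→Machine M2 (2202 ops/s) — total 1378+2279+1519+2352+2389+2202 = 12119 ops/s.
Row-greedy (each tenant in turn takes its best remaining instance) gives 10791 ops/s, worse by 1328.
Next-best assignment: Umbra→Machine M3, Juno→Machine M5, Quanta→Machine M4, Brightly→Machine M7, Apex→Machine M1, Harbor→Machine M2 = 11306 ops/s.
Swapping Juno↔Umbra (Juno→Machine M1 661 ops/s, Umbra→Machine M5 1021 ops/s) loses 1975.
No other one-to-one assignment exceeds 12119 ops/s.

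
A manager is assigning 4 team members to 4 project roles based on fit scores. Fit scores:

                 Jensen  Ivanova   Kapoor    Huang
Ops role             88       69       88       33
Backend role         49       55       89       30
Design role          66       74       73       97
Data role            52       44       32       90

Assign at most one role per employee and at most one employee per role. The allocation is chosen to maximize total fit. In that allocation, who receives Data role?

Huang receives Data role.

This is the linear assignment problem.
Optimal: Jensen→Ops role (88 pts), Ivanova→Design role (74 pts), Kapoor→Backend role (89 pts), Huang→Data role (90 pts) — total 88+74+89+90 = 341 pts.
Column-greedy (each role in turn goes to its best remaining employee) gives 318 pts, worse by 23.
Next-best assignment: Jensen→Ops role, Ivanova→Data role, Kapoor→Backend role, Huang→Design role = 318 pts.
Checked against all permutations: 341 pts is optimal.
Huang's own top role is Design role (97 pts), but forcing Huang→Design role and reassigning the rest optimally gives only 318 pts — worse by 23.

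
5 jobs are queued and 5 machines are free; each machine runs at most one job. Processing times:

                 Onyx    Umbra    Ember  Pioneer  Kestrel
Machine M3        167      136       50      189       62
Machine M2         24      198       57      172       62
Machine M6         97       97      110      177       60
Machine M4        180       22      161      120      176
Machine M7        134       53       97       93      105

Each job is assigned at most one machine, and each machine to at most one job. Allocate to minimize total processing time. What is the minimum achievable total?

Min total: 249 min

Treat this as an assignment problem: match each job to one machine.
Optimal: Onyx→Machine M2 (24 min), Umbra→Machine M4 (22 min), Ember→Machine M3 (50 min), Pioneer→Machine M7 (93 min), Kestrel→Machine M6 (60 min) — total 24+22+50+93+60 = 249 min.
Every other assignment is strictly worse.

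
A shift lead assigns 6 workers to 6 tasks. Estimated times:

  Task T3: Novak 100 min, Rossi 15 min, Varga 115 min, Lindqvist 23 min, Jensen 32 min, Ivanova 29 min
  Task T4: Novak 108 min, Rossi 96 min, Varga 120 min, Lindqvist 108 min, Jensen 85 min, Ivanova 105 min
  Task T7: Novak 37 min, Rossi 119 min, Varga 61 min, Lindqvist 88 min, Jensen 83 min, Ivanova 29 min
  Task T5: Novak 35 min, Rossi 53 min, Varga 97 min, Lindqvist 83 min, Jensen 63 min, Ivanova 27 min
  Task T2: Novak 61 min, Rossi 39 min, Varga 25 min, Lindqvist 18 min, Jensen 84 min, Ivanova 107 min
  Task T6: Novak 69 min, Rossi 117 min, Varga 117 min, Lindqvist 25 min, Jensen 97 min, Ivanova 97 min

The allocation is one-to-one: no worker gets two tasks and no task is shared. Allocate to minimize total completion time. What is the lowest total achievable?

Min total: 214 min

Optimal: Novak→Task T7 (37 min), Rossi→Task T3 (15 min), Varga→Task T2 (25 min), Lindqvist→Task T6 (25 min), Jensen→Task T4 (85 min), Ivanova→Task T5 (27 min) — total 37+15+25+25+85+27 = 214 min.
Column-greedy (each task in turn goes to its cheapest remaining worker) gives 299 min, worse by 85.
Swapping Varga↔Rossi (Varga→Task T3 115 min, Rossi→Task T2 39 min) adds 114.
Checked against all permutations: 214 min is optimal.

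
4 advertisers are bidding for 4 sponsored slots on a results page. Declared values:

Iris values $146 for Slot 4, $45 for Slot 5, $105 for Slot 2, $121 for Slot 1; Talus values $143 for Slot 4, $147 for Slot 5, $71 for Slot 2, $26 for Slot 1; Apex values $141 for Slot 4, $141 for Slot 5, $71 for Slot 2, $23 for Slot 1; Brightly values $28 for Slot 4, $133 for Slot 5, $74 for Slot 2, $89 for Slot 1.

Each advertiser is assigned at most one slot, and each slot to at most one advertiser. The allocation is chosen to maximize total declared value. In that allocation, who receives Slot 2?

Treat this as an assignment problem: match each advertiser to one slot.
Optimal: Iris→Slot 1 ($121), Talus→Slot 5 ($147), Apex→Slot 4 ($141), Brightly→Slot 2 ($74) — total 121+147+141+74 = $483.
Swapping Talus↔Iris (Talus→Slot 1 $26, Iris→Slot 5 $45) loses 197.
Brightly's own top slot is Slot 5 ($133), but forcing Brightly→Slot 5 and reassigning the rest optimally gives only $468 — worse by 15.

Brightly receives Slot 2.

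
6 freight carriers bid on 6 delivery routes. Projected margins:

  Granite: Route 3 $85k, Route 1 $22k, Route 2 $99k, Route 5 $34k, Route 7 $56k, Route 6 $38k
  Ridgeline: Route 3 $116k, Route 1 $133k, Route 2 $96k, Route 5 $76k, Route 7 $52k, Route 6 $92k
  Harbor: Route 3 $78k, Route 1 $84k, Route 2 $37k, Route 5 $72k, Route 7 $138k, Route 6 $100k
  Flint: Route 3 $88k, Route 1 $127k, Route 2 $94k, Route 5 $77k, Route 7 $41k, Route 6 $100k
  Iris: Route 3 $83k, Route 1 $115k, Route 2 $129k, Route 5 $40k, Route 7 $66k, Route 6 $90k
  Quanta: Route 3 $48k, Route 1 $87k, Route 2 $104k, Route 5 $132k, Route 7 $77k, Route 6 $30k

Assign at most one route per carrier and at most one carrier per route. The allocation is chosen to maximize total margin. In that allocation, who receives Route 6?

Flint receives Route 6.

Optimal: Granite→Route 3 ($85k), Ridgeline→Route 1 ($133k), Harbor→Route 7 ($138k), Flint→Route 6 ($100k), Iris→Route 2 ($129k), Quanta→Route 5 ($132k) — total 85+133+138+100+129+132 = $717k.
Column-greedy (each route in turn goes to its best remaining carrier) gives $680k, worse by 37.
Swapping Flint↔Iris (Flint→Route 2 $94k, Iris→Route 6 $90k) loses 45.
Flint's own top route is Route 1 ($127k), but forcing Flint→Route 1 and reassigning the rest optimally gives only $703k — worse by 14.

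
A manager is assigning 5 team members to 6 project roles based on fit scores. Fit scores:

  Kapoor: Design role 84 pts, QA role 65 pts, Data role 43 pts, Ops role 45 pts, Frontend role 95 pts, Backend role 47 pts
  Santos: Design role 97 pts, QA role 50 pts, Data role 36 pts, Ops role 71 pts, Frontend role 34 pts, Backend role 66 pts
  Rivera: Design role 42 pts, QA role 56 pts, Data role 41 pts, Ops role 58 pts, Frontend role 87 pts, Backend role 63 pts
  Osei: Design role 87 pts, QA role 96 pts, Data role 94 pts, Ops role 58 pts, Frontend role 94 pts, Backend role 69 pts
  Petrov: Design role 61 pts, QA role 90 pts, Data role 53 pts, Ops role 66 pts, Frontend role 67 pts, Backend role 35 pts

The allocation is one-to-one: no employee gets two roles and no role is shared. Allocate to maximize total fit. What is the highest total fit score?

Optimal: Kapoor→Frontend role (95 pts), Santos→Design role (97 pts), Rivera→Backend role (63 pts), Osei→Data role (94 pts), Petrov→QA role (90 pts) — total 95+97+63+94+90 = 439 pts.
Row-greedy (each employee in turn takes its best remaining role) gives 417 pts, worse by 22.
Next-best assignment: Kapoor→Frontend role, Santos→Design role, Rivera→Ops role, Osei→Data role, Petrov→QA role = 434 pts.
Checked against all permutations: 439 pts is optimal.

Maximum total: 439 pts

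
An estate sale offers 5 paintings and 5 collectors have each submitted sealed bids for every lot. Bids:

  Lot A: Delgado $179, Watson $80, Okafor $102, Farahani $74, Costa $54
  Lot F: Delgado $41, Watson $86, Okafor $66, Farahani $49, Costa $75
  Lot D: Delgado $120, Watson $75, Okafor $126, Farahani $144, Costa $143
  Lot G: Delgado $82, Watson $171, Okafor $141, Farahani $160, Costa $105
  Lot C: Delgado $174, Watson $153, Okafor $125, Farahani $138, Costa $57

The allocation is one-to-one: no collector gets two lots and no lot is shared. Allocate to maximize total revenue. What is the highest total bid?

Max total: $701

Optimal: Delgado→Lot A ($179), Watson→Lot C ($153), Okafor→Lot F ($66), Farahani→Lot G ($160), Costa→Lot D ($143) — total 179+153+66+160+143 = $701.
Column-greedy (each lot in turn goes to its best remaining collector) gives $607, worse by 94.
Next-best assignment: Delgado→Lot A, Watson→Lot G, Okafor→Lot F, Farahani→Lot C, Costa→Lot D = $697.
Checked against all permutations: $701 is optimal.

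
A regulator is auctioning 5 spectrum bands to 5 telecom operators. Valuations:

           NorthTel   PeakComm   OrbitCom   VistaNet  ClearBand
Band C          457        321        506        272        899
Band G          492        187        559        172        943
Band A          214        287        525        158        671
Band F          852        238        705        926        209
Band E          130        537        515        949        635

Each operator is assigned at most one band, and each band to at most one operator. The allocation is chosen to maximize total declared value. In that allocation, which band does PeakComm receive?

PeakComm receives Band C.

Optimal: NorthTel→Band F ($852M), PeakComm→Band C ($321M), OrbitCom→Band A ($525M), VistaNet→Band E ($949M), ClearBand→Band G ($943M) — total 852+321+525+949+943 = $3590M.
PeakComm's own top band is Band E ($537M), but forcing PeakComm→Band E and reassigning the rest optimally gives only $3388M — worse by 202.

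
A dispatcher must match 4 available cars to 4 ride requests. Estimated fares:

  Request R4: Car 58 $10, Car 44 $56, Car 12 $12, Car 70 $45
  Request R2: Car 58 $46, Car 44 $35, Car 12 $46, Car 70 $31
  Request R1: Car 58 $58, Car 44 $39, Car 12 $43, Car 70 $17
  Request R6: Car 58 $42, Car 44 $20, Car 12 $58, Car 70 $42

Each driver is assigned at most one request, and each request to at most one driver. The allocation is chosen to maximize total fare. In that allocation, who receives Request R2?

This is a one-to-one assignment (maximum-weight bipartite matching).
Optimal: Car 58→Request R1 ($58), Car 44→Request R4 ($56), Car 12→Request R6 ($58), Car 70→Request R2 ($31) — total 58+56+58+31 = $203.
Column-greedy (each request in turn goes to its best remaining driver) gives $187, worse by 16.
Car 70's own top request is Request R4 ($45), but forcing Car 70→Request R4 and reassigning the rest optimally gives only $196 — worse by 7.

Car 70 receives Request R2.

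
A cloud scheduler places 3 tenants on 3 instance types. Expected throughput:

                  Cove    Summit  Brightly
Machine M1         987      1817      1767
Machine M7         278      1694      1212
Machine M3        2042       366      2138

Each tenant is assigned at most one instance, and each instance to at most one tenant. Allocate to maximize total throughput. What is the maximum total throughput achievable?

Max total: 5503 ops/s

This is the linear assignment problem.
Optimal: Cove→Machine M3 (2042 ops/s), Summit→Machine M7 (1694 ops/s), Brightly→Machine M1 (1767 ops/s) — total 2042+1694+1767 = 5503 ops/s.
Row-greedy (each tenant in turn takes its best remaining instance) gives 5071 ops/s, worse by 432.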